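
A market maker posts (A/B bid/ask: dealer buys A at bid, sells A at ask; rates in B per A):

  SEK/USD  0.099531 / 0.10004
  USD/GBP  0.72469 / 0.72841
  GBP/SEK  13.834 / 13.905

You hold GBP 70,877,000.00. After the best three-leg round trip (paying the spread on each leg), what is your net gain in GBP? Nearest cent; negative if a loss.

Best loop GBP → SEK → USD → GBP:
GBP 70,877,000.00 × 13.834 (sell GBP at bid) = SEK 980,512,418.00
SEK 980,512,418.00 × 0.099531 (sell SEK at bid) = USD 97,591,381.48
USD 97,591,381.48 × 0.72469 (sell USD at bid) = GBP 70,723,498.24

Net result: GBP -153,501.76 (no profitable arbitrage after spreads)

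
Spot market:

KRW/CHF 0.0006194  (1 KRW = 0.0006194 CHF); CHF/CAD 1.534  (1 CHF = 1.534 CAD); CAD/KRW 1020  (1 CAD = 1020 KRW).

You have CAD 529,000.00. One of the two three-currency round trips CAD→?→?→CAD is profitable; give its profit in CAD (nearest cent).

Profitable loop is CAD → CHF → KRW → CAD:
CAD 529,000.00 ÷ 1.534 = CHF 344,850.07
CHF 344,850.07 ÷ 0.0006194 = KRW 556,748,572
KRW 556,748,572 ÷ 1020 = CAD 545,831.93
Profit = CAD 545,831.93 − CAD 529,000.00

Profit: CAD 16,831.93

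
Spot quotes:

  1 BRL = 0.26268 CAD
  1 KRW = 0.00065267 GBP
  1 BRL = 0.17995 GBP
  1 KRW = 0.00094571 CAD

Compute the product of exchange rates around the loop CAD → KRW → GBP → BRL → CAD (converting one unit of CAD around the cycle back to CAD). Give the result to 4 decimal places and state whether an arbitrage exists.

1.0074 (arbitrage exists)

Around CAD → KRW → GBP → BRL → CAD: 1 ÷ 0.00094571 × 0.00065267 ÷ 0.17995 × 0.26268 = 1.007421
Product > 1; profitable direction is CAD → KRW → GBP → BRL → CAD.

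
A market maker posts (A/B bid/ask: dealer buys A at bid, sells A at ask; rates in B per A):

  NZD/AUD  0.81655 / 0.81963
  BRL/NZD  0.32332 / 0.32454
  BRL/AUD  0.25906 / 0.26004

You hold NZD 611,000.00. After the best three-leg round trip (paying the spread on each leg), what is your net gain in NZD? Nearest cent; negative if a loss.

Net profit: NZD 9,320.89

Best loop NZD → AUD → BRL → NZD:
NZD 611,000.00 × 0.81655 (sell NZD at bid) = AUD 498,912.05
AUD 498,912.05 ÷ 0.26004 (buy BRL at ask) = BRL 1,918,597.33
BRL 1,918,597.33 × 0.32332 (sell BRL at bid) = NZD 620,320.89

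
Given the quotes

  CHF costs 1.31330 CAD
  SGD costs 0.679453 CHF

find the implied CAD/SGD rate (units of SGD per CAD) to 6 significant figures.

1 CAD ÷ 1.31330 = 0.761441 CHF
0.761441 CHF ÷ 0.679453 = 1.12067 SGD

CAD/SGD = 1.12067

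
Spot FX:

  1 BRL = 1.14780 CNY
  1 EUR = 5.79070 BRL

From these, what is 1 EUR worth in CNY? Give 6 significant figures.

EUR/CNY = 6.64657

1 EUR × 5.79070 = 5.7907 BRL
5.7907 BRL × 1.14780 = 6.64657 CNY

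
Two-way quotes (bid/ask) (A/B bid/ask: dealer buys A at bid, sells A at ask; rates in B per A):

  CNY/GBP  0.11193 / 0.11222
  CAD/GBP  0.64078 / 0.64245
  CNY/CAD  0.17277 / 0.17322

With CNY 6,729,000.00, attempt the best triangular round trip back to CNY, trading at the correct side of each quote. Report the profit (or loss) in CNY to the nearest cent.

Best loop CNY → GBP → CAD → CNY:
CNY 6,729,000.00 × 0.11193 (sell CNY at bid) = GBP 753,176.97
GBP 753,176.97 ÷ 0.64245 (buy CAD at ask) = CAD 1,172,351.11
CAD 1,172,351.11 ÷ 0.17322 (buy CNY at ask) = CNY 6,767,989.31

Net profit: CNY 38,989.31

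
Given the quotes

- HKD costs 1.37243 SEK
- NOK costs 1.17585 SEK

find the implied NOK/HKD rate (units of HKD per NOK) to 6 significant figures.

NOK/HKD = 0.856765

1 NOK × 1.17585 = 1.17585 SEK
1.17585 SEK ÷ 1.37243 = 0.856765 HKD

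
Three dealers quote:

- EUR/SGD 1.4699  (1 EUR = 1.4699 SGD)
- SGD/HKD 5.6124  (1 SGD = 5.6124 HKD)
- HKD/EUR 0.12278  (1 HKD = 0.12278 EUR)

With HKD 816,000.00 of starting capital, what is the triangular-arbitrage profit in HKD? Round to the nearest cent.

Profit: HKD 10,521.57

Profitable loop is HKD → EUR → SGD → HKD:
HKD 816,000.00 × 0.12278 = EUR 100,188.48
EUR 100,188.48 × 1.4699 = SGD 147,267.05
SGD 147,267.05 × 5.6124 = HKD 826,521.57
Profit = HKD 826,521.57 − HKD 816,000.00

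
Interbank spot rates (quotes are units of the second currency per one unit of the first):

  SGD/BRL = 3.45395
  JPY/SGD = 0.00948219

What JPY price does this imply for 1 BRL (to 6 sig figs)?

BRL/JPY = 30.5334

1 BRL ÷ 3.45395 = 0.289524 SGD
0.289524 SGD ÷ 0.00948219 = 30.5334 JPY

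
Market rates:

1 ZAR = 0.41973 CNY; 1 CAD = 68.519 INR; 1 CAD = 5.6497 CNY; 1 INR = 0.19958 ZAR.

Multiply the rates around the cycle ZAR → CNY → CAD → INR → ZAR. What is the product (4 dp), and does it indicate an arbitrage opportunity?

1.0160 (arbitrage exists)

Around ZAR → CNY → CAD → INR → ZAR: 1 × 0.41973 ÷ 5.6497 × 68.519 × 0.19958 = 1.015951
Product > 1; profitable direction is ZAR → CNY → CAD → INR → ZAR.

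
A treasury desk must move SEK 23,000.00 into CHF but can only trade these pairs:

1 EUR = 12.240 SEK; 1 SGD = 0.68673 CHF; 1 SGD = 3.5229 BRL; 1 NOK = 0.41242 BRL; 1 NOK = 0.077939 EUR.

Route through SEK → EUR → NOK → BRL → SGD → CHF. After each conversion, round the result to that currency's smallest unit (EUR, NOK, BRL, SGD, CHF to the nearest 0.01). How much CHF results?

CHF 1,938.27

SEK 23,000.00 ÷ 12.240 = EUR 1,879.08
EUR 1,879.08 ÷ 0.077939 = NOK 24,109.62
NOK 24,109.62 × 0.41242 = BRL 9,943.29
BRL 9,943.29 ÷ 3.5229 = SGD 2,822.47
SGD 2,822.47 × 0.68673 = CHF 1,938.27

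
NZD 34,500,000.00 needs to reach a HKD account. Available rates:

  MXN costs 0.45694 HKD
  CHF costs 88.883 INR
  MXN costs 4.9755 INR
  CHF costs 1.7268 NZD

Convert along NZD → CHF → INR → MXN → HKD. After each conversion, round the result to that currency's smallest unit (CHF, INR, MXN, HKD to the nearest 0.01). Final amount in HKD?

HKD 163,086,572.87

NZD 34,500,000.00 ÷ 1.7268 = CHF 19,979,152.19
CHF 19,979,152.19 × 88.883 = INR 1,775,806,984.10
INR 1,775,806,984.10 ÷ 4.9755 = MXN 356,910,257.08
MXN 356,910,257.08 × 0.45694 = HKD 163,086,572.87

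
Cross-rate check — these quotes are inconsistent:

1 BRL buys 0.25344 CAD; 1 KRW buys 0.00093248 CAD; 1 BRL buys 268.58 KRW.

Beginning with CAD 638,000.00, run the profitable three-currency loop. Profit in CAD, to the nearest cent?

Profitable loop is CAD → KRW → BRL → CAD:
CAD 638,000.00 ÷ 0.00093248 = KRW 684,196,980
KRW 684,196,980 ÷ 268.58 = BRL 2,547,460.65
BRL 2,547,460.65 × 0.25344 = CAD 645,628.43
Profit = CAD 645,628.43 − CAD 638,000.00

Profit: CAD 7,628.43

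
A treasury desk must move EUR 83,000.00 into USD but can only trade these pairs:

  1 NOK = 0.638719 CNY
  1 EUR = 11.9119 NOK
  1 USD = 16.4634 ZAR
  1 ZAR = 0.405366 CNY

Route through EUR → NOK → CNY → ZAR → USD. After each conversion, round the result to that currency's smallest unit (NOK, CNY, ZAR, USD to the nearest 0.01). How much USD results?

USD 94,624.18

EUR 83,000.00 × 11.9119 = NOK 988,687.70
NOK 988,687.70 × 0.638719 = CNY 631,493.62
CNY 631,493.62 ÷ 0.405366 = ZAR 1,557,835.68
ZAR 1,557,835.68 ÷ 16.4634 = USD 94,624.18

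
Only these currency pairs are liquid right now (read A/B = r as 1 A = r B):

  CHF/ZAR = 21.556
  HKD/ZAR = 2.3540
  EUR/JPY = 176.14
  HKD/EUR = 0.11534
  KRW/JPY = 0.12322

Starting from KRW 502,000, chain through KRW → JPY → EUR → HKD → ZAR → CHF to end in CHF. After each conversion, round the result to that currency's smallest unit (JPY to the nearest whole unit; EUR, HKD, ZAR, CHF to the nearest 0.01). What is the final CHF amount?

KRW 502,000 × 0.12322 = JPY 61,856
JPY 61,856 ÷ 176.14 = EUR 351.18
EUR 351.18 ÷ 0.11534 = HKD 3,044.74
HKD 3,044.74 × 2.3540 = ZAR 7,167.32
ZAR 7,167.32 ÷ 21.556 = CHF 332.50

CHF 332.50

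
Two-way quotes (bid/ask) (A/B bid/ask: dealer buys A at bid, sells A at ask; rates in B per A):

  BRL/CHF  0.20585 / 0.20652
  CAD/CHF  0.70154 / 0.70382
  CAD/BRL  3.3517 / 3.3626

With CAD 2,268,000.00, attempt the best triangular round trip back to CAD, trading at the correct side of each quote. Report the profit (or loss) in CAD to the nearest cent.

Best loop CAD → CHF → BRL → CAD:
CAD 2,268,000.00 × 0.70154 (sell CAD at bid) = CHF 1,591,092.72
CHF 1,591,092.72 ÷ 0.20652 (buy BRL at ask) = BRL 7,704,303.31
BRL 7,704,303.31 ÷ 3.3626 (buy CAD at ask) = CAD 2,291,174.48

Net profit: CAD 23,174.48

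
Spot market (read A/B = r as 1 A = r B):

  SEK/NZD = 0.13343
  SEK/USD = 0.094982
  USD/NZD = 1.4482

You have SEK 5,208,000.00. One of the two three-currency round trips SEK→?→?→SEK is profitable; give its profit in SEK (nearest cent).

Profit: SEK 160,925.07

Profitable loop is SEK → USD → NZD → SEK:
SEK 5,208,000.00 × 0.094982 = USD 494,666.26
USD 494,666.26 × 1.4482 = NZD 716,375.67
NZD 716,375.67 ÷ 0.13343 = SEK 5,368,925.07
Profit = SEK 5,368,925.07 − SEK 5,208,000.00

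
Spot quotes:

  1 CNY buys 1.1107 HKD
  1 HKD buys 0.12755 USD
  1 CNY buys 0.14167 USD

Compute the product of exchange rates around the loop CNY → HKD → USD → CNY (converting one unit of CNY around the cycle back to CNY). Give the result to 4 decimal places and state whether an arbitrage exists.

1.0000 (no arbitrage)

Around CNY → HKD → USD → CNY: 1 × 1.1107 × 0.12755 ÷ 0.14167 = 0.999998
Product ≈ 1 (deviation 0.000%, within rounding noise).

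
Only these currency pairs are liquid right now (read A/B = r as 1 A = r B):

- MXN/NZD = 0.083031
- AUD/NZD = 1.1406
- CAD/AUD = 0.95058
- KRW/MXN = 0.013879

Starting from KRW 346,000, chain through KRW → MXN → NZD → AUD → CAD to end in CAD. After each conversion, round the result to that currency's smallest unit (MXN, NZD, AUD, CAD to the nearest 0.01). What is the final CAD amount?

KRW 346,000 × 0.013879 = MXN 4,802.13
MXN 4,802.13 × 0.083031 = NZD 398.73
NZD 398.73 ÷ 1.1406 = AUD 349.58
AUD 349.58 ÷ 0.95058 = CAD 367.75

CAD 367.75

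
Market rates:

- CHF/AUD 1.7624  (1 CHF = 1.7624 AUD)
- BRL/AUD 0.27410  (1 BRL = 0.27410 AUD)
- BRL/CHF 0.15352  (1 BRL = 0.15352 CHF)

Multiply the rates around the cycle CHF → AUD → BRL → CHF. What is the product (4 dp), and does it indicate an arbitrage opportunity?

0.9871 (arbitrage exists)

Around CHF → AUD → BRL → CHF: 1 × 1.7624 ÷ 0.27410 × 0.15352 = 0.987098
Product < 1; profitable direction is CHF → BRL → AUD → CHF.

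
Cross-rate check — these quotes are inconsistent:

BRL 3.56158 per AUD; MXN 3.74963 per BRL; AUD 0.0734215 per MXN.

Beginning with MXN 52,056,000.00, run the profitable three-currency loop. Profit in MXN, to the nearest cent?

Profit: MXN 1,034,451.86

Profitable loop is MXN → BRL → AUD → MXN:
MXN 52,056,000.00 ÷ 3.74963 = BRL 13,882,969.79
BRL 13,882,969.79 ÷ 3.56158 = AUD 3,897,980.61
AUD 3,897,980.61 ÷ 0.0734215 = MXN 53,090,451.86
Profit = MXN 53,090,451.86 − MXN 52,056,000.00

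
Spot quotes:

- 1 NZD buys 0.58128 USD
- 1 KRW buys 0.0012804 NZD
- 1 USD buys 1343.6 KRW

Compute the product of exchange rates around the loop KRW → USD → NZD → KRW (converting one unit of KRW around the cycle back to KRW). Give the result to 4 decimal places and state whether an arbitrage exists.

1.0000 (no arbitrage)

Around KRW → USD → NZD → KRW: 1 ÷ 1343.6 ÷ 0.58128 ÷ 0.0012804 = 0.999998
Product ≈ 1 (deviation 0.000%, within rounding noise).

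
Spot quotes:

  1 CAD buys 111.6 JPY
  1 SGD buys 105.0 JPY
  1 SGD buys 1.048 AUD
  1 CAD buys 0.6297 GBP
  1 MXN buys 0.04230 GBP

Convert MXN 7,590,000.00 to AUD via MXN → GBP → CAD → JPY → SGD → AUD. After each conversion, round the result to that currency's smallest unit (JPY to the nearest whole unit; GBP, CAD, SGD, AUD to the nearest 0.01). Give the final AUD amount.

AUD 567,916.68

MXN 7,590,000.00 × 0.04230 = GBP 321,057.00
GBP 321,057.00 ÷ 0.6297 = CAD 509,857.07
CAD 509,857.07 × 111.6 = JPY 56,900,049
JPY 56,900,049 ÷ 105.0 = SGD 541,905.23
SGD 541,905.23 × 1.048 = AUD 567,916.68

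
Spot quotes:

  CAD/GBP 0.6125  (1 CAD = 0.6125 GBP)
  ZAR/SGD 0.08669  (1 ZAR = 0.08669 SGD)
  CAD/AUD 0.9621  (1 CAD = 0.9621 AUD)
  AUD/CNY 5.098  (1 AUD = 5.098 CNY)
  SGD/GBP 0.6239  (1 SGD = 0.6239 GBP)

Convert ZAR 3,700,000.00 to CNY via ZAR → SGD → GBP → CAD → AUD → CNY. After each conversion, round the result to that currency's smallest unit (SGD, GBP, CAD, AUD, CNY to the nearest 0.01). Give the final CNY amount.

ZAR 3,700,000.00 × 0.08669 = SGD 320,753.00
SGD 320,753.00 × 0.6239 = GBP 200,117.80
GBP 200,117.80 ÷ 0.6125 = CAD 326,722.94
CAD 326,722.94 × 0.9621 = AUD 314,340.14
AUD 314,340.14 × 5.098 = CNY 1,602,506.03

CNY 1,602,506.03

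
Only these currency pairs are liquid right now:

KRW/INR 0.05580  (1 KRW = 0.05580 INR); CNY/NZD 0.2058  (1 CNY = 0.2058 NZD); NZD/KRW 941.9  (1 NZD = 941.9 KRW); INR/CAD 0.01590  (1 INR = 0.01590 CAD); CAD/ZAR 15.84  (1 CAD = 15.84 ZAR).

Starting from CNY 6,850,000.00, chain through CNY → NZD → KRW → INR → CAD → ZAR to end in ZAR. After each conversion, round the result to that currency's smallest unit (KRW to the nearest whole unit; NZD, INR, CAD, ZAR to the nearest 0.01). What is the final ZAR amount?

CNY 6,850,000.00 × 0.2058 = NZD 1,409,730.00
NZD 1,409,730.00 × 941.9 = KRW 1,327,824,687
KRW 1,327,824,687 × 0.05580 = INR 74,092,617.53
INR 74,092,617.53 × 0.01590 = CAD 1,178,072.62
CAD 1,178,072.62 × 15.84 = ZAR 18,660,670.30

ZAR 18,660,670.30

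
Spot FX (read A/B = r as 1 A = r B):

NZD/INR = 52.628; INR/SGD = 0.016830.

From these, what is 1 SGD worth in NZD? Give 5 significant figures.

1 SGD ÷ 0.016830 = 59.4177 INR
59.4177 INR ÷ 52.628 = 1.12901 NZD

SGD/NZD = 1.1290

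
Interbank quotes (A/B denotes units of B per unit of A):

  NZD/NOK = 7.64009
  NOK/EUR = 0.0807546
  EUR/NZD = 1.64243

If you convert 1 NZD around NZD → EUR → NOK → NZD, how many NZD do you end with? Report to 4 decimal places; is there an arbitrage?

0.9868 (arbitrage exists)

Around NZD → EUR → NOK → NZD: 1 ÷ 1.64243 ÷ 0.0807546 ÷ 7.64009 = 0.986841
Product < 1; profitable direction is NZD → NOK → EUR → NZD.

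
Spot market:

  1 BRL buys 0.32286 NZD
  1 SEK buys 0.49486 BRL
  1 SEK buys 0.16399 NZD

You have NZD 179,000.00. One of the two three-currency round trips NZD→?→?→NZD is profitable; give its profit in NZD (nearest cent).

Profitable loop is NZD → BRL → SEK → NZD:
NZD 179,000.00 ÷ 0.32286 = BRL 554,419.87
BRL 554,419.87 ÷ 0.49486 = SEK 1,120,357.01
SEK 1,120,357.01 × 0.16399 = NZD 183,727.35
Profit = NZD 183,727.35 − NZD 179,000.00

Profit: NZD 4,727.35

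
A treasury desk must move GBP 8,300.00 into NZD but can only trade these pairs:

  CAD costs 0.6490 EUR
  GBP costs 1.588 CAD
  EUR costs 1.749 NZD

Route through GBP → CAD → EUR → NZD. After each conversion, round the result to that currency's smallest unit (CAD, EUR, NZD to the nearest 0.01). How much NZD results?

NZD 14,961.09

GBP 8,300.00 × 1.588 = CAD 13,180.40
CAD 13,180.40 × 0.6490 = EUR 8,554.08
EUR 8,554.08 × 1.749 = NZD 14,961.09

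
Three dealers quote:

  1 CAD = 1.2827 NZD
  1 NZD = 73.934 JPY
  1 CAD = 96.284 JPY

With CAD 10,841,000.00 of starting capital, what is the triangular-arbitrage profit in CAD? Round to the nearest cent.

Profit: CAD 165,625.01

Profitable loop is CAD → JPY → NZD → CAD:
CAD 10,841,000.00 × 96.284 = JPY 1,043,814,844
JPY 1,043,814,844 ÷ 73.934 = NZD 14,118,197.91
NZD 14,118,197.91 ÷ 1.2827 = CAD 11,006,625.01
Profit = CAD 11,006,625.01 − CAD 10,841,000.00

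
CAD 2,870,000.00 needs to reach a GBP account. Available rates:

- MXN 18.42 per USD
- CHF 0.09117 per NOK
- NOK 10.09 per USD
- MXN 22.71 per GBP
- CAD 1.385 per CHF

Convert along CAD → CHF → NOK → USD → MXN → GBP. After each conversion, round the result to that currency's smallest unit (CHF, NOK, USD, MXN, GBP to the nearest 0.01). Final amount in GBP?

CAD 2,870,000.00 ÷ 1.385 = CHF 2,072,202.17
CHF 2,072,202.17 ÷ 0.09117 = NOK 22,728,991.66
NOK 22,728,991.66 ÷ 10.09 = USD 2,252,625.54
USD 2,252,625.54 × 18.42 = MXN 41,493,362.45
MXN 41,493,362.45 ÷ 22.71 = GBP 1,827,096.54

GBP 1,827,096.54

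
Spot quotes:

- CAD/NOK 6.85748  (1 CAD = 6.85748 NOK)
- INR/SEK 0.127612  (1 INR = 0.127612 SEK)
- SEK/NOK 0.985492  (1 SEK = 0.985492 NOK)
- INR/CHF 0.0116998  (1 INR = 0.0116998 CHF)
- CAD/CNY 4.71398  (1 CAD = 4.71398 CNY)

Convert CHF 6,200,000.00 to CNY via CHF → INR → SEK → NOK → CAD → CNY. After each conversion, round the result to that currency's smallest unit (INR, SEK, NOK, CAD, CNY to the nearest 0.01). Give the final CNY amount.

CNY 45,812,190.26

CHF 6,200,000.00 ÷ 0.0116998 = INR 529,923,588.44
INR 529,923,588.44 × 0.127612 = SEK 67,624,608.97
SEK 67,624,608.97 × 0.985492 = NOK 66,643,511.14
NOK 66,643,511.14 ÷ 6.85748 = CAD 9,718,367.55
CAD 9,718,367.55 × 4.71398 = CNY 45,812,190.26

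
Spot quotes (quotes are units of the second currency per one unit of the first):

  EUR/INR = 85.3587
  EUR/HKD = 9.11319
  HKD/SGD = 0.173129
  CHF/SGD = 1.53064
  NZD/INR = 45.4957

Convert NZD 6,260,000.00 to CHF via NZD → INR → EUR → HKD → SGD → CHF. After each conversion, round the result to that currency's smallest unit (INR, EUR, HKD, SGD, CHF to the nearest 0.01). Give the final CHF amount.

CHF 3,439,252.65

NZD 6,260,000.00 × 45.4957 = INR 284,803,082.00
INR 284,803,082.00 ÷ 85.3587 = EUR 3,336,544.28
EUR 3,336,544.28 × 9.11319 = HKD 30,406,561.97
HKD 30,406,561.97 × 0.173129 = SGD 5,264,257.67
SGD 5,264,257.67 ÷ 1.53064 = CHF 3,439,252.65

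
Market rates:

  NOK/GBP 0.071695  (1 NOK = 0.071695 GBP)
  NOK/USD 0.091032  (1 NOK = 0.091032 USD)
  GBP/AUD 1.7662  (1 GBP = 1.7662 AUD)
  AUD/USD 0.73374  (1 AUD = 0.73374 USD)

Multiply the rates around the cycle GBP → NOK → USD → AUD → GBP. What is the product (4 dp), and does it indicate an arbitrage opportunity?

Around GBP → NOK → USD → AUD → GBP: 1 ÷ 0.071695 × 0.091032 ÷ 0.73374 ÷ 1.7662 = 0.979768
Product < 1; profitable direction is GBP → AUD → USD → NOK → GBP.

0.9798 (arbitrage exists)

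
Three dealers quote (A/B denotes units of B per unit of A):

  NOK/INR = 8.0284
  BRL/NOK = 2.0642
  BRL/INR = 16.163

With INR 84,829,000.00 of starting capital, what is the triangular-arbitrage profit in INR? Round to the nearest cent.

Profitable loop is INR → BRL → NOK → INR:
INR 84,829,000.00 ÷ 16.163 = BRL 5,248,344.99
BRL 5,248,344.99 × 2.0642 = NOK 10,833,633.72
NOK 10,833,633.72 × 8.0284 = INR 86,976,744.95
Profit = INR 86,976,744.95 − INR 84,829,000.00

Profit: INR 2,147,744.95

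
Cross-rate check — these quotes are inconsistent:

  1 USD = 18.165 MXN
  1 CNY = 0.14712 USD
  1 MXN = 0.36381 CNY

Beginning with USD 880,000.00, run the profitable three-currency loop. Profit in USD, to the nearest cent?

Profitable loop is USD → CNY → MXN → USD:
USD 880,000.00 ÷ 0.14712 = CNY 5,981,511.69
CNY 5,981,511.69 ÷ 0.36381 = MXN 16,441,306.43
MXN 16,441,306.43 ÷ 18.165 = USD 905,109.08
Profit = USD 905,109.08 − USD 880,000.00

Profit: USD 25,109.08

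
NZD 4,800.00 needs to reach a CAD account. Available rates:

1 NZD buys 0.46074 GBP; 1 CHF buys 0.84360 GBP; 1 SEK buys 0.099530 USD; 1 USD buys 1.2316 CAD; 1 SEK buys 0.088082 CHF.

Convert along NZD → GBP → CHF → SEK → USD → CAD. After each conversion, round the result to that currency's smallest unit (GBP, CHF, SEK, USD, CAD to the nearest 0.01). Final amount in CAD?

NZD 4,800.00 × 0.46074 = GBP 2,211.55
GBP 2,211.55 ÷ 0.84360 = CHF 2,621.56
CHF 2,621.56 ÷ 0.088082 = SEK 29,762.72
SEK 29,762.72 × 0.099530 = USD 2,962.28
USD 2,962.28 × 1.2316 = CAD 3,648.34

CAD 3,648.34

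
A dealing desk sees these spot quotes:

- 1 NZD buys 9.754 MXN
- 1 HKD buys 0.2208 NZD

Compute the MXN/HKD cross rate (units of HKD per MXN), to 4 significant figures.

MXN/HKD = 0.4643

1 MXN ÷ 9.754 = 0.102522 NZD
0.102522 NZD ÷ 0.2208 = 0.464321 HKD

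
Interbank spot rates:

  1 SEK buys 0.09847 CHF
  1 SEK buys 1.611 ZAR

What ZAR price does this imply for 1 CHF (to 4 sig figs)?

1 CHF ÷ 0.09847 = 10.1554 SEK
10.1554 SEK × 1.611 = 16.3603 ZAR

CHF/ZAR = 16.36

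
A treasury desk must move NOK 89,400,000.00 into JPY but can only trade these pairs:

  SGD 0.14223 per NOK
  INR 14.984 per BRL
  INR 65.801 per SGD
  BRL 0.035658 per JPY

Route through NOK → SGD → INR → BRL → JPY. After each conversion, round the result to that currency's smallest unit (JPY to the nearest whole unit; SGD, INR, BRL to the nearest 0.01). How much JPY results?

JPY 1,565,944,903

NOK 89,400,000.00 × 0.14223 = SGD 12,715,362.00
SGD 12,715,362.00 × 65.801 = INR 836,683,534.96
INR 836,683,534.96 ÷ 14.984 = BRL 55,838,463.36
BRL 55,838,463.36 ÷ 0.035658 = JPY 1,565,944,903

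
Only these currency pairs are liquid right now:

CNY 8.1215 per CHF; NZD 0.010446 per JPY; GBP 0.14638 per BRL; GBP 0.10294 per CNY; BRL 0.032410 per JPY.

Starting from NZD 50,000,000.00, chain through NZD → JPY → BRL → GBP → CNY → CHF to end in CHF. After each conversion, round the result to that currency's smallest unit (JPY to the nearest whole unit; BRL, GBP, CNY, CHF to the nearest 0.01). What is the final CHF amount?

NZD 50,000,000.00 ÷ 0.010446 = JPY 4,786,521,156
JPY 4,786,521,156 × 0.032410 = BRL 155,131,150.67
BRL 155,131,150.67 × 0.14638 = GBP 22,708,097.84
GBP 22,708,097.84 ÷ 0.10294 = CNY 220,595,471.54
CNY 220,595,471.54 ÷ 8.1215 = CHF 27,161,912.40

CHF 27,161,912.40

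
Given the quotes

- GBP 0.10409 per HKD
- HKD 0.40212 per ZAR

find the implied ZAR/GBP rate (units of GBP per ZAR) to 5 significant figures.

1 ZAR × 0.40212 = 0.40212 HKD
0.40212 HKD × 0.10409 = 0.0418567 GBP

ZAR/GBP = 0.041857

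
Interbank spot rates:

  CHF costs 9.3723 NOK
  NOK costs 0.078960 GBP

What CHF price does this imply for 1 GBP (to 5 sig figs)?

1 GBP ÷ 0.078960 = 12.6646 NOK
12.6646 NOK ÷ 9.3723 = 1.35128 CHF

GBP/CHF = 1.3513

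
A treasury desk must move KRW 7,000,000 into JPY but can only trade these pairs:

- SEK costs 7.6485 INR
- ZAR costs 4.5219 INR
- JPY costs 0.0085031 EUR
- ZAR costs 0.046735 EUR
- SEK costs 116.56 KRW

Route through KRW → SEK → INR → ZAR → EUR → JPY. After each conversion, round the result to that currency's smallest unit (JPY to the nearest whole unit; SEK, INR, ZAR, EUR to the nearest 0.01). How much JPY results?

JPY 558,301

KRW 7,000,000 ÷ 116.56 = SEK 60,054.91
SEK 60,054.91 × 7.6485 = INR 459,329.98
INR 459,329.98 ÷ 4.5219 = ZAR 101,578.98
ZAR 101,578.98 × 0.046735 = EUR 4,747.29
EUR 4,747.29 ÷ 0.0085031 = JPY 558,301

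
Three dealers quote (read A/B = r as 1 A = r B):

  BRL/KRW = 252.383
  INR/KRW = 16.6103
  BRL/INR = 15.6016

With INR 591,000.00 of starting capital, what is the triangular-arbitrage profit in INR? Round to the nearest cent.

Profit: INR 15,839.72

Profitable loop is INR → KRW → BRL → INR:
INR 591,000.00 × 16.6103 = KRW 9,816,687
KRW 9,816,687 ÷ 252.383 = BRL 38,895.99
BRL 38,895.99 × 15.6016 = INR 606,839.72
Profit = INR 606,839.72 − INR 591,000.00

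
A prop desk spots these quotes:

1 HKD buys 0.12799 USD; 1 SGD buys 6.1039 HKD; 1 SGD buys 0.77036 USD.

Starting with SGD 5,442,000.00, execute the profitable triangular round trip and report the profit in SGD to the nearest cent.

Profit: SGD 76,845.83

Profitable loop is SGD → HKD → USD → SGD:
SGD 5,442,000.00 × 6.1039 = HKD 33,217,423.80
HKD 33,217,423.80 × 0.12799 = USD 4,251,498.07
USD 4,251,498.07 ÷ 0.77036 = SGD 5,518,845.83
Profit = SGD 5,518,845.83 − SGD 5,442,000.00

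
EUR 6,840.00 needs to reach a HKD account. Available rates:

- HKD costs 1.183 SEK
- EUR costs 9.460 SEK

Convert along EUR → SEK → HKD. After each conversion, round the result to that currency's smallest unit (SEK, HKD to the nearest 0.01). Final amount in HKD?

EUR 6,840.00 × 9.460 = SEK 64,706.40
SEK 64,706.40 ÷ 1.183 = HKD 54,696.87

HKD 54,696.87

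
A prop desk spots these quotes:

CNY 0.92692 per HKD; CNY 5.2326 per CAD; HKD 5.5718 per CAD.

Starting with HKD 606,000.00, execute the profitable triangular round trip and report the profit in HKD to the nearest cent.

Profit: HKD 7,977.41

Profitable loop is HKD → CAD → CNY → HKD:
HKD 606,000.00 ÷ 5.5718 = CAD 108,761.98
CAD 108,761.98 × 5.2326 = CNY 569,107.94
CNY 569,107.94 ÷ 0.92692 = HKD 613,977.41
Profit = HKD 613,977.41 − HKD 606,000.00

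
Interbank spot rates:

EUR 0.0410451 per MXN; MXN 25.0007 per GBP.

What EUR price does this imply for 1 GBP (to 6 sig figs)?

GBP/EUR = 1.02616

1 GBP × 25.0007 = 25.0007 MXN
25.0007 MXN × 0.0410451 = 1.02616 EUR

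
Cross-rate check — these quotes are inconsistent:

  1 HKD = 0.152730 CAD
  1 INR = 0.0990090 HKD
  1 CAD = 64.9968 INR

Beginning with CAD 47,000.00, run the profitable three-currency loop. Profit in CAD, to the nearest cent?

Profit: CAD 819.70

Profitable loop is CAD → HKD → INR → CAD:
CAD 47,000.00 ÷ 0.152730 = HKD 307,732.60
HKD 307,732.60 ÷ 0.0990090 = INR 3,108,127.54
INR 3,108,127.54 ÷ 64.9968 = CAD 47,819.70
Profit = CAD 47,819.70 − CAD 47,000.00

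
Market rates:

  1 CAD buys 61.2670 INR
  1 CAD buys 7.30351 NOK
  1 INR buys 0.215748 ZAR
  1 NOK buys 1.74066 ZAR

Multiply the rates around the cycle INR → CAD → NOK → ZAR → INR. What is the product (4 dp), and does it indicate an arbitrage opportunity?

0.9618 (arbitrage exists)

Around INR → CAD → NOK → ZAR → INR: 1 ÷ 61.2670 × 7.30351 × 1.74066 ÷ 0.215748 = 0.961772
Product < 1; profitable direction is INR → ZAR → NOK → CAD → INR.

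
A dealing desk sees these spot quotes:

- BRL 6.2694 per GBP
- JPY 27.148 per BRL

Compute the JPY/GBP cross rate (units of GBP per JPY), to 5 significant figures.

1 JPY ÷ 27.148 = 0.0368351 BRL
0.0368351 BRL ÷ 6.2694 = 0.00587538 GBP

JPY/GBP = 0.0058754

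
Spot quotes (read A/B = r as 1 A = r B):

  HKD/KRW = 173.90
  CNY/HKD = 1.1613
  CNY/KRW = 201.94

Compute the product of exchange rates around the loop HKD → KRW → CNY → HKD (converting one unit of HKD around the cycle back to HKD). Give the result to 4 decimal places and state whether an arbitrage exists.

Around HKD → KRW → CNY → HKD: 1 × 173.90 ÷ 201.94 × 1.1613 = 1.000050
Product ≈ 1 (deviation 0.005%, within rounding noise).

1.0000 (no arbitrage)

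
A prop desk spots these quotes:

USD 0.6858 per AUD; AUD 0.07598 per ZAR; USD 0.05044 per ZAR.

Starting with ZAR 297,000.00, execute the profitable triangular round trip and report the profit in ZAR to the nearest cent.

Profit: ZAR 9,816.10

Profitable loop is ZAR → AUD → USD → ZAR:
ZAR 297,000.00 × 0.07598 = AUD 22,566.06
AUD 22,566.06 × 0.6858 = USD 15,475.80
USD 15,475.80 ÷ 0.05044 = ZAR 306,816.10
Profit = ZAR 306,816.10 − ZAR 297,000.00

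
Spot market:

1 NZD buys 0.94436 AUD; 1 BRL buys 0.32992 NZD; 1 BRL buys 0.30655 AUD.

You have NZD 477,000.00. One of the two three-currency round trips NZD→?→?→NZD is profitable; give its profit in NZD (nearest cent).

Profitable loop is NZD → AUD → BRL → NZD:
NZD 477,000.00 × 0.94436 = AUD 450,459.72
AUD 450,459.72 ÷ 0.30655 = BRL 1,469,449.42
BRL 1,469,449.42 × 0.32992 = NZD 484,800.75
Profit = NZD 484,800.75 − NZD 477,000.00

Profit: NZD 7,800.75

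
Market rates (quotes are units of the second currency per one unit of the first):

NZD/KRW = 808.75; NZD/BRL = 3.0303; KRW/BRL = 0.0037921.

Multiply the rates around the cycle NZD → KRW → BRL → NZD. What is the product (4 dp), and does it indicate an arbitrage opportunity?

Around NZD → KRW → BRL → NZD: 1 × 808.75 × 0.0037921 ÷ 3.0303 = 1.012065
Product > 1; profitable direction is NZD → KRW → BRL → NZD.

1.0121 (arbitrage exists)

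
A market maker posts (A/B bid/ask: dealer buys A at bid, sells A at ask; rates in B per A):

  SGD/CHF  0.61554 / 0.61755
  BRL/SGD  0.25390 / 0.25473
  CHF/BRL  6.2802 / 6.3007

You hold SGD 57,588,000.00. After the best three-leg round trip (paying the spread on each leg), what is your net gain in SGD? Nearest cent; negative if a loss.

Net profit: SGD 513,985.36

Best loop SGD → BRL → CHF → SGD:
SGD 57,588,000.00 ÷ 0.25473 (buy BRL at ask) = BRL 226,074,667.29
BRL 226,074,667.29 ÷ 6.3007 (buy CHF at ask) = CHF 35,880,881.06
CHF 35,880,881.06 ÷ 0.61755 (buy SGD at ask) = SGD 58,101,985.36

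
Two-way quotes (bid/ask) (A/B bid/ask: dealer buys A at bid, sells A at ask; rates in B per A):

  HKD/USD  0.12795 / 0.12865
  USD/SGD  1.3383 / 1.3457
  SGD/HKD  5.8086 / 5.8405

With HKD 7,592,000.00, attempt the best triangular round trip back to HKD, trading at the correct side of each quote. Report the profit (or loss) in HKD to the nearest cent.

Net result: HKD -40,704.98 (no profitable arbitrage after spreads)

Best loop HKD → USD → SGD → HKD:
HKD 7,592,000.00 × 0.12795 (sell HKD at bid) = USD 971,396.40
USD 971,396.40 × 1.3383 (sell USD at bid) = SGD 1,300,019.80
SGD 1,300,019.80 × 5.8086 (sell SGD at bid) = HKD 7,551,295.02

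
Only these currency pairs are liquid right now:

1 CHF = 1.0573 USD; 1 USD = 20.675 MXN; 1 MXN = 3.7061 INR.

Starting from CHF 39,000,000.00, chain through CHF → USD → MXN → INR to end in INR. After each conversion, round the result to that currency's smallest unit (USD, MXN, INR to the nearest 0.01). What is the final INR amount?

INR 3,159,551,880.53

CHF 39,000,000.00 × 1.0573 = USD 41,234,700.00
USD 41,234,700.00 × 20.675 = MXN 852,527,422.50
MXN 852,527,422.50 × 3.7061 = INR 3,159,551,880.53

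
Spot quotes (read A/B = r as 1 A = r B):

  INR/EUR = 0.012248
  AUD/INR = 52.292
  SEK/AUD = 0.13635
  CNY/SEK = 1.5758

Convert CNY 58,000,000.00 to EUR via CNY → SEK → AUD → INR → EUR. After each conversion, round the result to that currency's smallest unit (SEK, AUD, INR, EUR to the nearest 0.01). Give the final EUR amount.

EUR 7,981,502.65

CNY 58,000,000.00 × 1.5758 = SEK 91,396,400.00
SEK 91,396,400.00 × 0.13635 = AUD 12,461,899.14
AUD 12,461,899.14 × 52.292 = INR 651,657,629.83
INR 651,657,629.83 × 0.012248 = EUR 7,981,502.65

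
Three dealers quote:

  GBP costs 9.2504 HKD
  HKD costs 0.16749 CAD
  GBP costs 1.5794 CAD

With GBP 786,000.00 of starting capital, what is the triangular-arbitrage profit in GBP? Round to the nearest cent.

Profit: GBP 15,244.91

Profitable loop is GBP → CAD → HKD → GBP:
GBP 786,000.00 × 1.5794 = CAD 1,241,408.40
CAD 1,241,408.40 ÷ 0.16749 = HKD 7,411,835.93
HKD 7,411,835.93 ÷ 9.2504 = GBP 801,244.91
Profit = GBP 801,244.91 − GBP 786,000.00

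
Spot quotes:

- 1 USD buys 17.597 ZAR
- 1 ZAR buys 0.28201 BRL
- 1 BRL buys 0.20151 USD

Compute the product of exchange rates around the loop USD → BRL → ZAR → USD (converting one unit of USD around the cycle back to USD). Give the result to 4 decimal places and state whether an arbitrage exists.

Around USD → BRL → ZAR → USD: 1 ÷ 0.20151 ÷ 0.28201 ÷ 17.597 = 1.000001
Product ≈ 1 (deviation 0.000%, within rounding noise).

1.0000 (no arbitrage)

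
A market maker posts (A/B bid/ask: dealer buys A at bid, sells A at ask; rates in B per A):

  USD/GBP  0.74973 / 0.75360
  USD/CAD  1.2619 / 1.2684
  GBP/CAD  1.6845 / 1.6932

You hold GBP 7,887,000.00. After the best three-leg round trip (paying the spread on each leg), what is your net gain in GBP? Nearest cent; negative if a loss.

Net result: GBP -34,073.87 (no profitable arbitrage after spreads)

Best loop GBP → CAD → USD → GBP:
GBP 7,887,000.00 × 1.6845 (sell GBP at bid) = CAD 13,285,651.50
CAD 13,285,651.50 ÷ 1.2684 (buy USD at ask) = USD 10,474,338.93
USD 10,474,338.93 × 0.74973 (sell USD at bid) = GBP 7,852,926.13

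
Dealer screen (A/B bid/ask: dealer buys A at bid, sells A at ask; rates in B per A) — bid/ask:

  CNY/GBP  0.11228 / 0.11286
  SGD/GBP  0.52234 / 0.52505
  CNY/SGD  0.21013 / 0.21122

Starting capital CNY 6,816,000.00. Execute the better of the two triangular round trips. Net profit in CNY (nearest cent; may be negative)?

Net profit: CNY 84,749.85

Best loop CNY → GBP → SGD → CNY:
CNY 6,816,000.00 × 0.11228 (sell CNY at bid) = GBP 765,300.48
GBP 765,300.48 ÷ 0.52505 (buy SGD at ask) = SGD 1,457,576.38
SGD 1,457,576.38 ÷ 0.21122 (buy CNY at ask) = CNY 6,900,749.85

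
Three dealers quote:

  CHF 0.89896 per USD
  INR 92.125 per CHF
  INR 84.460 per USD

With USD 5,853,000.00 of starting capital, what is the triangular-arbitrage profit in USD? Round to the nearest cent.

Profit: USD 116,139.55

Profitable loop is USD → INR → CHF → USD:
USD 5,853,000.00 × 84.460 = INR 494,344,380.00
INR 494,344,380.00 ÷ 92.125 = CHF 5,366,017.69
CHF 5,366,017.69 ÷ 0.89896 = USD 5,969,139.55
Profit = USD 5,969,139.55 − USD 5,853,000.00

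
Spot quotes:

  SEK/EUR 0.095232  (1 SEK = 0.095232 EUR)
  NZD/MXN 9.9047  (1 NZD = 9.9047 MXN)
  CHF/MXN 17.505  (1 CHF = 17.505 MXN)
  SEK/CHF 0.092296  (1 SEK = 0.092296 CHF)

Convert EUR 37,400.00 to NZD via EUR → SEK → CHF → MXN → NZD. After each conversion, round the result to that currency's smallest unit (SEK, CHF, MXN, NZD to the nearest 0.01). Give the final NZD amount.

EUR 37,400.00 ÷ 0.095232 = SEK 392,725.13
SEK 392,725.13 × 0.092296 = CHF 36,246.96
CHF 36,246.96 × 17.505 = MXN 634,503.03
MXN 634,503.03 ÷ 9.9047 = NZD 64,060.80

NZD 64,060.80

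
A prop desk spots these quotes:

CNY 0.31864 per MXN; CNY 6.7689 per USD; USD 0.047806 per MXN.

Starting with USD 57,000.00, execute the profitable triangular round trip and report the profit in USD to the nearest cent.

Profit: USD 886.20

Profitable loop is USD → CNY → MXN → USD:
USD 57,000.00 × 6.7689 = CNY 385,827.30
CNY 385,827.30 ÷ 0.31864 = MXN 1,210,856.45
MXN 1,210,856.45 × 0.047806 = USD 57,886.20
Profit = USD 57,886.20 − USD 57,000.00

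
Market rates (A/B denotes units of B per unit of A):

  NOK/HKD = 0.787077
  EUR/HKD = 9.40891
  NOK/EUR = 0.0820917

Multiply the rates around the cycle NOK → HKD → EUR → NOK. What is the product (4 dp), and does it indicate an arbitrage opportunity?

Around NOK → HKD → EUR → NOK: 1 × 0.787077 ÷ 9.40891 ÷ 0.0820917 = 1.019010
Product > 1; profitable direction is NOK → HKD → EUR → NOK.

1.0190 (arbitrage exists)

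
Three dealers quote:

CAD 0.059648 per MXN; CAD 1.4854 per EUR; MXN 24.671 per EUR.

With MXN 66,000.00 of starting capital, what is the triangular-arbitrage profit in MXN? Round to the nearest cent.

Profit: MXN 620.01

Profitable loop is MXN → EUR → CAD → MXN:
MXN 66,000.00 ÷ 24.671 = EUR 2,675.21
EUR 2,675.21 × 1.4854 = CAD 3,973.75
CAD 3,973.75 ÷ 0.059648 = MXN 66,620.01
Profit = MXN 66,620.01 − MXN 66,000.00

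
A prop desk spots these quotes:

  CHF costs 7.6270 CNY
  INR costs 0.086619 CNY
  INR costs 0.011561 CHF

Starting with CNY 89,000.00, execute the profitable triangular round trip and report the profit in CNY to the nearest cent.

Profit: CNY 1,599.54

Profitable loop is CNY → INR → CHF → CNY:
CNY 89,000.00 ÷ 0.086619 = INR 1,027,488.20
INR 1,027,488.20 × 0.011561 = CHF 11,878.79
CHF 11,878.79 × 7.6270 = CNY 90,599.54
Profit = CNY 90,599.54 − CNY 89,000.00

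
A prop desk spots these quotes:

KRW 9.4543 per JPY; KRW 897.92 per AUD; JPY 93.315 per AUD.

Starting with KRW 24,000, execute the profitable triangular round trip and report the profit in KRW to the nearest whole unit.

Profit: KRW 427

Profitable loop is KRW → JPY → AUD → KRW:
KRW 24,000 ÷ 9.4543 = JPY 2,539
JPY 2,539 ÷ 93.315 = AUD 27.20
AUD 27.20 × 897.92 = KRW 24,427
Profit = KRW 24,427 − KRW 24,000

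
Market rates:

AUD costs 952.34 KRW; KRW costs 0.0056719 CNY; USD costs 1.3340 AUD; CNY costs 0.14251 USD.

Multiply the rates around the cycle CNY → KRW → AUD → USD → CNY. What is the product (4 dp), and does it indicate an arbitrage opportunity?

Around CNY → KRW → AUD → USD → CNY: 1 ÷ 0.0056719 ÷ 952.34 ÷ 1.3340 ÷ 0.14251 = 0.973819
Product < 1; profitable direction is CNY → USD → AUD → KRW → CNY.

0.9738 (arbitrage exists)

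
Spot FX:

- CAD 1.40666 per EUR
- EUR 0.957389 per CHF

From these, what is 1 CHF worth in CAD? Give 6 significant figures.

CHF/CAD = 1.34672

1 CHF × 0.957389 = 0.957389 EUR
0.957389 EUR × 1.40666 = 1.34672 CAD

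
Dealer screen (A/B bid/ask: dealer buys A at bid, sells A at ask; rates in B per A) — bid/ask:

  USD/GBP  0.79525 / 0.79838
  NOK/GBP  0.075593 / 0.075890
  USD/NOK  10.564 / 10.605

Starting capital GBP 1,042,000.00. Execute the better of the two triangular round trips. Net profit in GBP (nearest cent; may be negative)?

Net profit: GBP 240.74

Best loop GBP → USD → NOK → GBP:
GBP 1,042,000.00 ÷ 0.79838 (buy USD at ask) = USD 1,305,142.91
USD 1,305,142.91 × 10.564 (sell USD at bid) = NOK 13,787,529.75
NOK 13,787,529.75 × 0.075593 (sell NOK at bid) = GBP 1,042,240.74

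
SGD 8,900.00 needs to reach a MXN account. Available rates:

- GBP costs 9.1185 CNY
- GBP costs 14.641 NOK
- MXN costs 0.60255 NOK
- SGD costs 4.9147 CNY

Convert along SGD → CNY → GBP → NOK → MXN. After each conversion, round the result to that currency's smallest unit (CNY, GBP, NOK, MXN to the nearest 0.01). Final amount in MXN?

MXN 116,557.71

SGD 8,900.00 × 4.9147 = CNY 43,740.83
CNY 43,740.83 ÷ 9.1185 = GBP 4,796.93
GBP 4,796.93 × 14.641 = NOK 70,231.85
NOK 70,231.85 ÷ 0.60255 = MXN 116,557.71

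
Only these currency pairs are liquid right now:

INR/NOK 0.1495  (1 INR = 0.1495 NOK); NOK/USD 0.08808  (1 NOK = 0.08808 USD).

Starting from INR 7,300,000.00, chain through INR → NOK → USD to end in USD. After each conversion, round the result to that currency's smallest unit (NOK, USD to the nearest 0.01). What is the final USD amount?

INR 7,300,000.00 × 0.1495 = NOK 1,091,350.00
NOK 1,091,350.00 × 0.08808 = USD 96,126.11

USD 96,126.11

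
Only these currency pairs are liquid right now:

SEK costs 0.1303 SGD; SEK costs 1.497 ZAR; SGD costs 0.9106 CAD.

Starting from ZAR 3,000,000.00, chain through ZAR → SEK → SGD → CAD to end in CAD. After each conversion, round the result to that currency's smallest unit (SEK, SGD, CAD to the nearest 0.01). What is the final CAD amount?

CAD 237,777.92

ZAR 3,000,000.00 ÷ 1.497 = SEK 2,004,008.02
SEK 2,004,008.02 × 0.1303 = SGD 261,122.25
SGD 261,122.25 × 0.9106 = CAD 237,777.92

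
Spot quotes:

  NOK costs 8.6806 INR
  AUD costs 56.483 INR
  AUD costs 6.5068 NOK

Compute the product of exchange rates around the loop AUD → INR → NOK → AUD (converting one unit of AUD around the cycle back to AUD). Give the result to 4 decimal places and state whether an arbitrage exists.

1.0000 (no arbitrage)

Around AUD → INR → NOK → AUD: 1 × 56.483 ÷ 8.6806 ÷ 6.5068 = 1.000001
Product ≈ 1 (deviation 0.000%, within rounding noise).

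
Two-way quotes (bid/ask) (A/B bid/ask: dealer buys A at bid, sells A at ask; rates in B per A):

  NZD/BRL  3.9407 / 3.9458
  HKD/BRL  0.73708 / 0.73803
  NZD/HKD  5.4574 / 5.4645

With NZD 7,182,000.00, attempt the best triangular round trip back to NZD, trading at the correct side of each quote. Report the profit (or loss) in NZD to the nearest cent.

Net profit: NZD 139,680.04

Best loop NZD → HKD → BRL → NZD:
NZD 7,182,000.00 × 5.4574 (sell NZD at bid) = HKD 39,195,046.80
HKD 39,195,046.80 × 0.73708 (sell HKD at bid) = BRL 28,889,885.10
BRL 28,889,885.10 ÷ 3.9458 (buy NZD at ask) = NZD 7,321,680.04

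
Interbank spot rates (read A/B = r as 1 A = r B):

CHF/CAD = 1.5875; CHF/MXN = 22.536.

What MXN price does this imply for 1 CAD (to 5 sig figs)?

1 CAD ÷ 1.5875 = 0.629921 CHF
0.629921 CHF × 22.536 = 14.1959 MXN

CAD/MXN = 14.196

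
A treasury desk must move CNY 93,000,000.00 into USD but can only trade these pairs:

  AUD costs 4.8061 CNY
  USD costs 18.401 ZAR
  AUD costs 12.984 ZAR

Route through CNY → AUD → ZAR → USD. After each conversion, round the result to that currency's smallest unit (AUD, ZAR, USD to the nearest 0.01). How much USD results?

USD 13,653,916.02

CNY 93,000,000.00 ÷ 4.8061 = AUD 19,350,408.86
AUD 19,350,408.86 × 12.984 = ZAR 251,245,708.64
ZAR 251,245,708.64 ÷ 18.401 = USD 13,653,916.02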